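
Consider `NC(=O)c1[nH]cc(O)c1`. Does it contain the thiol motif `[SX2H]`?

No

The pattern [SX2H] describes an aliphatic sulfur with two connections, one being H — a thiol.
The closest candidate here is a hydroxyl group (-OH), but it is an -OH, not an -SH. No other fragment satisfies the full query, so there is no match.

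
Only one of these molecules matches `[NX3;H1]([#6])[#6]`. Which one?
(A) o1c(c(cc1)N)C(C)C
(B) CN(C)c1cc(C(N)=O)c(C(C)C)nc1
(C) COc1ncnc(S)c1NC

C

[NX3;H1]([#6])[#6] describes a trivalent nitrogen with one H, bonded to two carbons (a secondary amine).
(A) has a primary amino group (-NH2) but the nitrogen has H2 and only one carbon neighbour.
(B) has a dimethylamino group (-N(CH3)2) but the nitrogen has H0, not H1.
(C) contains an N-methylamino group (-NHCH3), which satisfies every atom and bond constraint.
So the answer is (C).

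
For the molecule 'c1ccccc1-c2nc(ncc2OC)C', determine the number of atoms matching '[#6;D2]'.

Check the 15 heavy atoms by environment: 2× n (aromatic, D2) → no; 4× c (aromatic, D3) → no; 6× c (aromatic, D2) → match; 2× C (D1) → no; 1× O (D2) → no.
That gives 6 matching atoms.

6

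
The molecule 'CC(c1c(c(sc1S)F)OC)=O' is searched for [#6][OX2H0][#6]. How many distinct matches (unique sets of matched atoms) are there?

[#6][OX2H0][#6] is the SMARTS for an ether: an aliphatic oxygen bridging two carbons with no H on the oxygen.
Exactly one fragment in the molecule meets all constraints, giving 1 match.

1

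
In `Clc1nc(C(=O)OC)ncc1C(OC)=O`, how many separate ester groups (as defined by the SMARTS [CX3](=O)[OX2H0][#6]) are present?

2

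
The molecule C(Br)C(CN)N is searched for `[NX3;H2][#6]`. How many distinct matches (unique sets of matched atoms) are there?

[NX3;H2][#6] is the SMARTS for a primary amine: a trivalent nitrogen with two H attached to carbon.
The molecule carries 2 separate instances of a primary amino group (-NH2) meeting every constraint; each maps to a distinct set of atoms, giving 2 matches.

2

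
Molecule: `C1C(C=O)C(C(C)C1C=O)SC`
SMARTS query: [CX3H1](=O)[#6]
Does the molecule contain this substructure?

Yes

The pattern [CX3H1](=O)[#6] describes an sp2 carbon with one H, double-bonded to O and single-bonded to carbon — an aldehyde.
The molecule carries an aldehyde (-CHO), whose atoms satisfy every constraint of the query, so the pattern matches.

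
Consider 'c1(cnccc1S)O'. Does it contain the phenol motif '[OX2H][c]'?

Yes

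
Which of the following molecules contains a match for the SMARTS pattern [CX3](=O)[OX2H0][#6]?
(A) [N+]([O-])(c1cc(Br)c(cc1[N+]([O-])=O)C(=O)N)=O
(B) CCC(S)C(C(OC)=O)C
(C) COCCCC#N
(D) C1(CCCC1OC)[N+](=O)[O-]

B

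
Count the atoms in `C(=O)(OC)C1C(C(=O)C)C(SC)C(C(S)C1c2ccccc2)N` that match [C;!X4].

2

The query [C;!X4] means: aliphatic carbon that does not have four total connections.
Check the 23 heavy atoms by environment: 9× C (X4) → no; 1× N (X3) → no; 2× S (X2) → no; 2× C (X3) → match; 2× O (X1) → no; 1× O (X2) → no; 6× c (aromatic, X3) → no.
That gives 2 matching atoms.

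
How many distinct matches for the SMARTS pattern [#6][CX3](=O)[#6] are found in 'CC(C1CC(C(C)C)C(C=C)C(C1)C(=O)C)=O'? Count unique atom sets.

[#6][CX3](=O)[#6] is the SMARTS for a ketone: a carbonyl carbon (no H) flanked by two carbons.
The molecule carries 2 separate instances of an acetyl/ketone group (-C(=O)CH3) meeting every constraint; each maps to a distinct set of atoms, giving 2 matches.

2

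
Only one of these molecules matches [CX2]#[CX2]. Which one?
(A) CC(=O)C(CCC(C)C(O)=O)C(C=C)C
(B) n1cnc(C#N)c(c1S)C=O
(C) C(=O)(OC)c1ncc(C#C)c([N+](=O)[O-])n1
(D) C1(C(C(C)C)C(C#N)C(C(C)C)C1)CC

[CX2]#[CX2] describes a carbon-carbon triple bond (an alkyne).
(A) has a vinyl group (-CH=CH2) but the C=C is a double bond; both carbons are CX3, not CX2.
(B) has a nitrile (-C#N) but the triple bond is C#N, not C#C.
(C) contains an ethynyl group (-C#CH), which satisfies every atom and bond constraint.
(D) has a nitrile (-C#N) but the triple bond is C#N, not C#C.
So the answer is (C).

C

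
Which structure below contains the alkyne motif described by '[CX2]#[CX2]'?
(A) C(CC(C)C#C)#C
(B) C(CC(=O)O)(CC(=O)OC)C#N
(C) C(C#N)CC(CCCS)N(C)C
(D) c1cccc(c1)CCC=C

A

[CX2]#[CX2] describes a carbon-carbon triple bond (an alkyne).
(A) contains an ethynyl group (-C#CH), which satisfies every atom and bond constraint.
(B) has a nitrile (-C#N) but the triple bond is C#N, not C#C.
(C) has a nitrile (-C#N) but the triple bond is C#N, not C#C.
(D) has a vinyl group (-CH=CH2) but the C=C is a double bond; both carbons are CX3, not CX2.
So the answer is (A).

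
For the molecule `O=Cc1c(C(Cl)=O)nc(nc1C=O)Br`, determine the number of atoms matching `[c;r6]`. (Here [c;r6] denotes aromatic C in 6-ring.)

The query [c;r6] means: aromatic carbon that belongs to a six-membered ring.
Check the 14 heavy atoms by environment: 2× n (aromatic, in 6-ring) → no; 4× c (aromatic, in 6-ring) → match; 1× Br (acyclic) → no; 3× C (acyclic) → no; 3× O (acyclic) → no; 1× Cl (acyclic) → no.
That gives 4 matching atoms.

4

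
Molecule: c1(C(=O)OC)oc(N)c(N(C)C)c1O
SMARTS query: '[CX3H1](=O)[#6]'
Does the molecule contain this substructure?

No

The pattern [CX3H1](=O)[#6] describes an sp2 carbon with one H, double-bonded to O and single-bonded to carbon — an aldehyde.
The closest candidate here is a methyl-ester group (-C(=O)OCH3), but the carbonyl carbon has H0, not H1. No other fragment satisfies the full query, so there is no match.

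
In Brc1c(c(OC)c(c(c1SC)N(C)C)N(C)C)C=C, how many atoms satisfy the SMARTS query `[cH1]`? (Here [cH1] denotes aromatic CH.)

Check the 19 heavy atoms by environment: 6× c (aromatic, H0) → no; 1× C (H1) → no; 1× C (H2) → no; 1× O (H0) → no; 6× C (H3) → no; 2× N (H0) → no; 1× S (H0) → no; 1× Br (H0) → no.
No environment satisfies the query, so 0 matching atoms.

0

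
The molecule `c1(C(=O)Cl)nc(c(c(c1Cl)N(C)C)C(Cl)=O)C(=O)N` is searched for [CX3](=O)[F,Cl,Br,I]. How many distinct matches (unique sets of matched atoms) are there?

2

[CX3](=O)[F,Cl,Br,I] is the SMARTS for an acyl halide: a carbonyl carbon bonded to a halogen.
The molecule carries 2 separate instances of an acyl chloride (-C(=O)Cl) meeting every constraint; each maps to a distinct set of atoms, giving 2 matches.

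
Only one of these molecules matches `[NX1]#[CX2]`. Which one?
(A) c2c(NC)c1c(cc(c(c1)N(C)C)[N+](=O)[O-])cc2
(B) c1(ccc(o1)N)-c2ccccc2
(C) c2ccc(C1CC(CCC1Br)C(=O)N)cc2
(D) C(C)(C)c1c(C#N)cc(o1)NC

[NX1]#[CX2] describes a nitrogen triple-bonded to a two-connected carbon (a nitrile).
(A) has a nitro group (-[N+](=O)[O-]) but there is no C#N triple bond.
(B) has a primary amino group (-NH2) but the nitrogen is NX3 (three connections), not NX1 triple-bonded.
(C) has a primary amide (-C(=O)NH2) but the nitrogen is NX3, not NX1.
(D) contains a nitrile (-C#N), which satisfies every atom and bond constraint.
So the answer is (D).

D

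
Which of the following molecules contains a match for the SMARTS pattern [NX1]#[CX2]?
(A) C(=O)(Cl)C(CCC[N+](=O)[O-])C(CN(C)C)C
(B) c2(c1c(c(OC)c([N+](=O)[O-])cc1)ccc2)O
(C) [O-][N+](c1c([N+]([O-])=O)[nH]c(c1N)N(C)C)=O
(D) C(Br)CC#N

[NX1]#[CX2] describes a nitrogen triple-bonded to a two-connected carbon (a nitrile).
(A) has a nitro group (-[N+](=O)[O-]) but there is no C#N triple bond.
(B) has a nitro group (-[N+](=O)[O-]) but there is no C#N triple bond.
(C) has a primary amino group (-NH2) but the nitrogen is NX3 (three connections), not NX1 triple-bonded.
(D) contains a nitrile (-C#N), which satisfies every atom and bond constraint.
So the answer is (D).

D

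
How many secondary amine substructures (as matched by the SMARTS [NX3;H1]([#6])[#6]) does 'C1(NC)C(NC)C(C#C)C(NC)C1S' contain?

[NX3;H1]([#6])[#6] is the SMARTS for a secondary amine: a trivalent nitrogen with one H, bonded to two carbons.
The molecule carries 3 separate instances of an N-methylamino group (-NHCH3) meeting every constraint; each maps to a distinct set of atoms, giving 3 matches.

3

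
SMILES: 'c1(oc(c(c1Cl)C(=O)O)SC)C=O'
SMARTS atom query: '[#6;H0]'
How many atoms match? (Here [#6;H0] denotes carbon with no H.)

5

The query [#6;H0] means: any carbon with no attached hydrogen.
Check the 13 heavy atoms by environment: 1× o (aromatic, H0) → no; 4× c (aromatic, H0) → match; 1× C (H1) → no; 2× O (H0) → no; 1× C (H0) → match; 1× O (H1) → no; 1× S (H0) → no; 1× C (H3) → no; 1× Cl (H0) → no.
Summing the matching environments: 4 + 1 = 5 matching atoms.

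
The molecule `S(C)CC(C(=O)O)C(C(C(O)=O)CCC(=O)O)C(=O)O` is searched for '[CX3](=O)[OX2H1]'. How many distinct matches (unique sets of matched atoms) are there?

4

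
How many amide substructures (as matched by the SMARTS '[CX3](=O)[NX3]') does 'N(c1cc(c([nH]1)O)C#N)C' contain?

0

[CX3](=O)[NX3] is the SMARTS for an amide: a carbonyl carbon bonded to a trivalent nitrogen.
The molecule has a nitrile (-C#N), but the nitrile N is NX1 (triple-bonded), not NX3; nothing else fits, so there are 0 matches.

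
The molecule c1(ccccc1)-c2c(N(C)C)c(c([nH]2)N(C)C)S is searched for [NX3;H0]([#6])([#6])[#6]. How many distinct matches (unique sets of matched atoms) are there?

[NX3;H0]([#6])([#6])[#6] is the SMARTS for a tertiary amine: a trivalent nitrogen with no H, bonded to three carbons.
The molecule carries 2 separate instances of a dimethylamino group (-N(CH3)2) meeting every constraint; each maps to a distinct set of atoms, giving 2 matches.

2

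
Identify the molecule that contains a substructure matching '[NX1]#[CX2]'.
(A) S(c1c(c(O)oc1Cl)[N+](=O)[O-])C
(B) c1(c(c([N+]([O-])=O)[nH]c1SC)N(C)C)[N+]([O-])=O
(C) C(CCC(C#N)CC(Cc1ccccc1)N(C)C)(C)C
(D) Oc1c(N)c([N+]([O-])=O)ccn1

[NX1]#[CX2] describes a nitrogen triple-bonded to a two-connected carbon (a nitrile).
(A) has a nitro group (-[N+](=O)[O-]) but there is no C#N triple bond.
(B) has a nitro group (-[N+](=O)[O-]) but there is no C#N triple bond.
(C) contains a nitrile (-C#N), which satisfies every atom and bond constraint.
(D) has a primary amino group (-NH2) but the nitrogen is NX3 (three connections), not NX1 triple-bonded.
So the answer is (C).

C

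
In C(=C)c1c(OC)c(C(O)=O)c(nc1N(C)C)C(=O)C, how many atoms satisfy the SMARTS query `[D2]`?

3

The query [D2] means: atom with exactly two heavy-atom neighbours.
Check the 19 heavy atoms by environment: 1× n (aromatic, D2) → match; 5× c (aromatic, D3) → no; 1× N (D3) → no; 5× C (D1) → no; 1× O (D2) → match; 2× C (D3) → no; 3× O (D1) → no; 1× C (D2) → match.
Summing the matching environments: 1 + 1 + 1 = 3 matching atoms.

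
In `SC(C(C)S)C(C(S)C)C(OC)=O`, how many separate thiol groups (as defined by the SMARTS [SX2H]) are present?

3

[SX2H] is the SMARTS for a thiol: an aliphatic sulfur with two connections, one being H.
The molecule carries 3 separate instances of a thiol (-SH) meeting every constraint; each maps to a distinct set of atoms, giving 3 matches.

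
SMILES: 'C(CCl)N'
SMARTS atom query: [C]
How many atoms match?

2

Check the 4 heavy atoms by environment: 2× C → match; 1× Cl → no; 1× N → no.
That gives 2 matching atoms.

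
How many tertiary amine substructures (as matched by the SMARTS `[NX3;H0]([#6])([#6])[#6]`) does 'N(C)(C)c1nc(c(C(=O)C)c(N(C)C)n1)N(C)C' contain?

3

[NX3;H0]([#6])([#6])[#6] is the SMARTS for a tertiary amine: a trivalent nitrogen with no H, bonded to three carbons.
The molecule carries 3 separate instances of a dimethylamino group (-N(CH3)2) meeting every constraint; each maps to a distinct set of atoms, giving 3 matches.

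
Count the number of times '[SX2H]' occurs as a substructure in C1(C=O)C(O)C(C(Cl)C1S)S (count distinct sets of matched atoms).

2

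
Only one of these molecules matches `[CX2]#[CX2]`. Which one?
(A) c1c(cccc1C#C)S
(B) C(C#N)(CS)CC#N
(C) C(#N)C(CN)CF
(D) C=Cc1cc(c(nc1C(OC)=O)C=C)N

A

[CX2]#[CX2] describes a carbon-carbon triple bond (an alkyne).
(A) contains an ethynyl group (-C#CH), which satisfies every atom and bond constraint.
(B) has a nitrile (-C#N) but the triple bond is C#N, not C#C.
(C) has a nitrile (-C#N) but the triple bond is C#N, not C#C.
(D) has a vinyl group (-CH=CH2) but the C=C is a double bond; both carbons are CX3, not CX2.
So the answer is (A).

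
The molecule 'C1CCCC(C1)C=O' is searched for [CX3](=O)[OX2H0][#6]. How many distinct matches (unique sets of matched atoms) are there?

0

[CX3](=O)[OX2H0][#6] is the SMARTS for an ester: a carbonyl carbon bonded to an oxygen that is itself bonded to carbon (no H on that O).
No fragment in the molecule satisfies every constraint, giving 0 matches.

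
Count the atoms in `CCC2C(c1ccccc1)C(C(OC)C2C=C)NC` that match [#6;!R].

6

Check the 19 heavy atoms by environment: 5× C (in 5-ring) → no; 6× C (acyclic) → match; 1× O (acyclic) → no; 1× N (acyclic) → no; 6× c (aromatic, in 6-ring) → no.
That gives 6 matching atoms.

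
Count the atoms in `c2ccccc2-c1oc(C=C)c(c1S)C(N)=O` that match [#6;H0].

6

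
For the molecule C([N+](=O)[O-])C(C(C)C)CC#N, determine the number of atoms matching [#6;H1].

2

The query [#6;H1] means: any carbon bearing exactly one hydrogen.
Check the 11 heavy atoms by environment: 2× C (H2) → no; 2× C (H1) → match; 2× C (H3) → no; 1× C (H0) → no; 1× N (H0) → no; 1× N (charge +1, H0) → no; 1× O (charge -1, H0) → no; 1× O (H0) → no.
That gives 2 matching atoms.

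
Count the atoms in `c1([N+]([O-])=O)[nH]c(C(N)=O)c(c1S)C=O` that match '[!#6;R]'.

The query [!#6;R] means: non-carbon atom that is part of a ring.
Check the 14 heavy atoms by environment: 1× n (aromatic, in 5-ring) → match; 4× c (aromatic, in 5-ring) → no; 1× N (charge +1, acyclic) → no; 1× O (charge -1, acyclic) → no; 3× O (acyclic) → no; 1× S (acyclic) → no; 2× C (acyclic) → no; 1× N (acyclic) → no.
That gives 1 matching atom.

1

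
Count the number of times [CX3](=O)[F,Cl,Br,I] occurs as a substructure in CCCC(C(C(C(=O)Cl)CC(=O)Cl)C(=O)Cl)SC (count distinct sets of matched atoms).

[CX3](=O)[F,Cl,Br,I] is the SMARTS for an acyl halide: a carbonyl carbon bonded to a halogen.
The molecule carries 3 separate instances of an acyl chloride (-C(=O)Cl) meeting every constraint; each maps to a distinct set of atoms, giving 3 matches.

3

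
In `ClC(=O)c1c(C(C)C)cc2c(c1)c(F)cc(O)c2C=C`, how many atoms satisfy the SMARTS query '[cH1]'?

3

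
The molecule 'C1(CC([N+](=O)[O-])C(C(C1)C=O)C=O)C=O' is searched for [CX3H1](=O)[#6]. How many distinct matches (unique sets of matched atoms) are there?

3

[CX3H1](=O)[#6] is the SMARTS for an aldehyde: an sp2 carbon with one H, double-bonded to O and single-bonded to carbon.
The molecule carries 3 separate instances of an aldehyde (-CHO) meeting every constraint; each maps to a distinct set of atoms, giving 3 matches.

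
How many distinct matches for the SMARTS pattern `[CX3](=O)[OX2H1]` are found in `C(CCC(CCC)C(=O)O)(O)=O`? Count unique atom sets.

[CX3](=O)[OX2H1] is the SMARTS for a carboxylic acid: an sp2 carbon double-bonded to O and single-bonded to an -OH oxygen.
The molecule carries 2 separate instances of a carboxylic acid group (-C(=O)OH) meeting every constraint; each maps to a distinct set of atoms, giving 2 matches.

2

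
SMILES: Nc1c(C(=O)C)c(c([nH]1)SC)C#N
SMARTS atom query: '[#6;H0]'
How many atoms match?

6

Check the 13 heavy atoms by environment: 1× n (aromatic, H1) → no; 4× c (aromatic, H0) → match; 1× S (H0) → no; 2× C (H3) → no; 2× C (H0) → match; 1× N (H0) → no; 1× O (H0) → no; 1× N (H2) → no.
Summing the matching environments: 4 + 2 = 6 matching atoms.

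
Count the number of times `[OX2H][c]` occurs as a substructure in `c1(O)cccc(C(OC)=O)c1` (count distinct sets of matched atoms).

1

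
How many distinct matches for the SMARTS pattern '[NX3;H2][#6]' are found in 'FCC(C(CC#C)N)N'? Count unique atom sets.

2

[NX3;H2][#6] is the SMARTS for a primary amine: a trivalent nitrogen with two H attached to carbon.
The molecule carries 2 separate instances of a primary amino group (-NH2) meeting every constraint; each maps to a distinct set of atoms, giving 2 matches.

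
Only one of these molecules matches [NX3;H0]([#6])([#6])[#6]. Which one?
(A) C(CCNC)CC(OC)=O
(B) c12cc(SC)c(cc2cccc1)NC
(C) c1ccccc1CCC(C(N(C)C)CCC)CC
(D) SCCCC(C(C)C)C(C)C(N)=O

C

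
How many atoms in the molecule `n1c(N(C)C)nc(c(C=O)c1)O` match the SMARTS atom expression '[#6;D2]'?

2

Check the 12 heavy atoms by environment: 2× n (aromatic, D2) → no; 3× c (aromatic, D3) → no; 1× c (aromatic, D2) → match; 2× O (D1) → no; 1× C (D2) → match; 1× N (D3) → no; 2× C (D1) → no.
Summing the matching environments: 1 + 1 = 2 matching atoms.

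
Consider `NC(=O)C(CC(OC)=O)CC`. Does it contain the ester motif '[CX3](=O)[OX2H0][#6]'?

Yes

The pattern [CX3](=O)[OX2H0][#6] describes a carbonyl carbon bonded to an oxygen that is itself bonded to carbon (no H on that O) — an ester.
The molecule carries a methyl-ester group (-C(=O)OCH3), whose atoms satisfy every constraint of the query, so the pattern matches.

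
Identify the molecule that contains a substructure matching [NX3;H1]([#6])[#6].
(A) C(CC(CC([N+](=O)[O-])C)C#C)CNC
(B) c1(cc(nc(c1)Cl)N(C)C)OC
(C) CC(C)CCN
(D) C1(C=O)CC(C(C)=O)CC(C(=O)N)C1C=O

A

[NX3;H1]([#6])[#6] describes a trivalent nitrogen with one H, bonded to two carbons (a secondary amine).
(A) contains an N-methylamino group (-NHCH3), which satisfies every atom and bond constraint.
(B) has a dimethylamino group (-N(CH3)2) but the nitrogen has H0, not H1.
(C) has a primary amino group (-NH2) but the nitrogen has H2 and only one carbon neighbour.
(D) has a primary amide (-C(=O)NH2) but the -C(=O)NH2 nitrogen has H2, not H1.
So the answer is (A).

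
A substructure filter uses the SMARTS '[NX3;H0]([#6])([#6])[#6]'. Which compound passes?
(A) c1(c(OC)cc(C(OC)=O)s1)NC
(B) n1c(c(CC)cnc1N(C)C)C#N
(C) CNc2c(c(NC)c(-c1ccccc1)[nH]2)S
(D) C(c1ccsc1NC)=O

[NX3;H0]([#6])([#6])[#6] describes a trivalent nitrogen with no H, bonded to three carbons (a tertiary amine).
(A) has an N-methylamino group (-NHCH3) but the nitrogen still has one H (H1), not H0.
(B) contains a dimethylamino group (-N(CH3)2), which satisfies every atom and bond constraint.
(C) has an N-methylamino group (-NHCH3) but the nitrogen still has one H (H1), not H0.
(D) has an N-methylamino group (-NHCH3) but the nitrogen still has one H (H1), not H0.
So the answer is (B).

B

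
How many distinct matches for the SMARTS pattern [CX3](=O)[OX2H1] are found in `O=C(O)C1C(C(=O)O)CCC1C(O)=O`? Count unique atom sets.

3

[CX3](=O)[OX2H1] is the SMARTS for a carboxylic acid: an sp2 carbon double-bonded to O and single-bonded to an -OH oxygen.
The molecule carries 3 separate instances of a carboxylic acid group (-C(=O)OH) meeting every constraint; each maps to a distinct set of atoms, giving 3 matches.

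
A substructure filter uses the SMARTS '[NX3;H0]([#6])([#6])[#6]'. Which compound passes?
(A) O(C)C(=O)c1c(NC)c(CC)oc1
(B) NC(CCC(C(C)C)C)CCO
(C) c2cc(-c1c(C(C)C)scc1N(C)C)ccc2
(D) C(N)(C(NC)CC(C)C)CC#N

C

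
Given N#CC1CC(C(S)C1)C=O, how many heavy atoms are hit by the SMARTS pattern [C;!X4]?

2

The query [C;!X4] means: aliphatic carbon that does not have four total connections.
Check the 10 heavy atoms by environment: 5× C (X4) → no; 1× C (X2) → match; 1× N (X1) → no; 1× S (X2) → no; 1× C (X3) → match; 1× O (X1) → no.
Summing the matching environments: 1 + 1 = 2 matching atoms.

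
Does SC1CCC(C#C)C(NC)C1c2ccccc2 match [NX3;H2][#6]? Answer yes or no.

No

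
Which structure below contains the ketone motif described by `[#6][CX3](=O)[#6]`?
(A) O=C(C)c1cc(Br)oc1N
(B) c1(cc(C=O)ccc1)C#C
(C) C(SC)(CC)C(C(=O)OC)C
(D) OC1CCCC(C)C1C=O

[#6][CX3](=O)[#6] describes a carbonyl carbon (no H) flanked by two carbons (a ketone).
(A) contains an acetyl/ketone group (-C(=O)CH3), which satisfies every atom and bond constraint.
(B) has an aldehyde (-CHO) but the carbonyl carbon has H1, so it is not flanked by two carbons.
(C) has a methyl-ester group (-C(=O)OCH3) but one neighbour of the carbonyl carbon is O, not C.
(D) has an aldehyde (-CHO) but the carbonyl carbon has H1, so it is not flanked by two carbons.
So the answer is (A).

A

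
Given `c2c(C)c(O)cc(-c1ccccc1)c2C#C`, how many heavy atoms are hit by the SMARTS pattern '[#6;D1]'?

2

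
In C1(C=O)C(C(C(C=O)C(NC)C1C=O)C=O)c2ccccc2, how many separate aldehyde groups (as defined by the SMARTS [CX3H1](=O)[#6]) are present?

4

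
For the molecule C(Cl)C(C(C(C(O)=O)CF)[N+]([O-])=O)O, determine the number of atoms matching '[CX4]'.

5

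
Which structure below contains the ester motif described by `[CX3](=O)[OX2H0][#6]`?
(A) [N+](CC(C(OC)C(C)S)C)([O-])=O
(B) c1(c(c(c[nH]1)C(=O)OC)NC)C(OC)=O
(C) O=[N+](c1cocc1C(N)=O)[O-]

B

[CX3](=O)[OX2H0][#6] describes a carbonyl carbon bonded to an oxygen that is itself bonded to carbon (no H on that O) (an ester).
(A) has a methoxy ether (-OCH3) but the ether oxygen is not adjacent to a C=O carbon.
(B) contains a methyl-ester group (-C(=O)OCH3), which satisfies every atom and bond constraint.
(C) has a primary amide (-C(=O)NH2) but the carbonyl is bonded to N, not to an O-C linkage.
So the answer is (B).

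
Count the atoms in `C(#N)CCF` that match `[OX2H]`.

0

Check the 5 heavy atoms by environment: 2× C (H2, X4) → no; 1× F (H0, X1) → no; 1× C (H0, X2) → no; 1× N (H0, X1) → no.
No environment satisfies the query, so 0 matching atoms.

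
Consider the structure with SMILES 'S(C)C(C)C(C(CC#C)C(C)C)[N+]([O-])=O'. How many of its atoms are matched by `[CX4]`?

9

The query [CX4] means: C with X4: aliphatic carbon with exactly 4 total connections (bonds + H).
Check the 15 heavy atoms by environment: 9× C (X4) → match; 1× N (charge +1, X3) → no; 1× O (charge -1, X1) → no; 1× O (X1) → no; 1× S (X2) → no; 2× C (X2) → no.
That gives 9 matching atoms.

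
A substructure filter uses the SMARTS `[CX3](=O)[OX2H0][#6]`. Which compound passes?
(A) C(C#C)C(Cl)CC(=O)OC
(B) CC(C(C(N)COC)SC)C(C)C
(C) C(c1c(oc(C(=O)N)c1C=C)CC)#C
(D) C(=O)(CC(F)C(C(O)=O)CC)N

A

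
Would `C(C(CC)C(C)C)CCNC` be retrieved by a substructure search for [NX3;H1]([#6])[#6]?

The pattern [NX3;H1]([#6])[#6] describes a trivalent nitrogen with one H, bonded to two carbons — a secondary amine.
The molecule carries an N-methylamino group (-NHCH3), whose atoms satisfy every constraint of the query, so the pattern matches.

Yes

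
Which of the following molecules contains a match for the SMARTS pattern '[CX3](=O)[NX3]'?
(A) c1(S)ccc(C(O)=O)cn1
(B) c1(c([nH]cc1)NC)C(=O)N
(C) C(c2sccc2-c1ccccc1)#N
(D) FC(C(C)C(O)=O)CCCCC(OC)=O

B

[CX3](=O)[NX3] describes a carbonyl carbon bonded to a trivalent nitrogen (an amide).
(A) has a carboxylic acid group (-C(=O)OH) but the carbonyl is bonded to O, not to an NX3 nitrogen.
(B) contains a primary amide (-C(=O)NH2), which satisfies every atom and bond constraint.
(C) has a nitrile (-C#N) but the nitrile N is NX1 (triple-bonded), not NX3.
(D) has a carboxylic acid group (-C(=O)OH) but the carbonyl is bonded to O, not to an NX3 nitrogen.
So the answer is (B).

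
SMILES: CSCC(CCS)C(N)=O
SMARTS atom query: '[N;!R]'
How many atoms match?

The query [N;!R] means: aliphatic nitrogen not in a ring.
Check the 10 heavy atoms by environment: 6× C (acyclic) → no; 1× O (acyclic) → no; 1× N (acyclic) → match; 2× S (acyclic) → no.
That gives 1 matching atom.

1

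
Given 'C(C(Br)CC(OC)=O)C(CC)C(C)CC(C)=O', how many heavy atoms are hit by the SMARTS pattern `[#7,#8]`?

3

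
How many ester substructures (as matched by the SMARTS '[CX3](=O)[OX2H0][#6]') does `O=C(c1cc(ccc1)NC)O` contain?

0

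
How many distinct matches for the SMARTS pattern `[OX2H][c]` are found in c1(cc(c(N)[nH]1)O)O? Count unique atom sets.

2

[OX2H][c] is the SMARTS for a phenol: a hydroxyl oxygen attached to an aromatic carbon.
The molecule carries 2 separate instances of a hydroxyl group (-OH) meeting every constraint; each maps to a distinct set of atoms, giving 2 matches.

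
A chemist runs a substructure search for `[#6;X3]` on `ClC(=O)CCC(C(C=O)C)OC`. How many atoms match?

The query [#6;X3] means: any carbon (aromatic or not) with three total connections.
Check the 12 heavy atoms by environment: 6× C (X4) → no; 1× O (X2) → no; 2× C (X3) → match; 2× O (X1) → no; 1× Cl (X1) → no.
That gives 2 matching atoms.

2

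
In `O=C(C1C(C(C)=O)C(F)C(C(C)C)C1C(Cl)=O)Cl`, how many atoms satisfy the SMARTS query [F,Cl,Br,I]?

3

Check the 18 heavy atoms by environment: 12× C → no; 3× O → no; 2× Cl → match; 1× F → match.
Summing the matching environments: 2 + 1 = 3 matching atoms.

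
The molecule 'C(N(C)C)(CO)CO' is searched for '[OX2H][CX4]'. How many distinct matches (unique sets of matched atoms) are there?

[OX2H][CX4] is the SMARTS for an aliphatic alcohol: a hydroxyl oxygen bound to an sp3 (X4) carbon.
The molecule carries 2 separate instances of a hydroxyl group (-OH) meeting every constraint; each maps to a distinct set of atoms, giving 2 matches.

2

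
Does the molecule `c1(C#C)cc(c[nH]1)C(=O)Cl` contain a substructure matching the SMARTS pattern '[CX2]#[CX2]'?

Yes

The pattern [CX2]#[CX2] describes a carbon-carbon triple bond — an alkyne.
The molecule carries an ethynyl group (-C#CH), whose atoms satisfy every constraint of the query, so the pattern matches.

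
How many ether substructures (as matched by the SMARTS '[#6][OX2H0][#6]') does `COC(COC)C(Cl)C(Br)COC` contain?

[#6][OX2H0][#6] is the SMARTS for an ether: an aliphatic oxygen bridging two carbons with no H on the oxygen.
The molecule carries 3 separate instances of a methoxy ether (-OCH3) meeting every constraint; each maps to a distinct set of atoms, giving 3 matches.

3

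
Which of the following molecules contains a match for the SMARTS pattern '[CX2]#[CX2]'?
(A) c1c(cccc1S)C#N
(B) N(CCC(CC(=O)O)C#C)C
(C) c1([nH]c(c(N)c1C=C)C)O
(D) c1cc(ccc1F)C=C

B

[CX2]#[CX2] describes a carbon-carbon triple bond (an alkyne).
(A) has a nitrile (-C#N) but the triple bond is C#N, not C#C.
(B) contains an ethynyl group (-C#CH), which satisfies every atom and bond constraint.
(C) has a vinyl group (-CH=CH2) but the C=C is a double bond; both carbons are CX3, not CX2.
(D) has a vinyl group (-CH=CH2) but the C=C is a double bond; both carbons are CX3, not CX2.
So the answer is (B).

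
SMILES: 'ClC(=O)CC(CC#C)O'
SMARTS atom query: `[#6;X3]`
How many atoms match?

The query [#6;X3] means: any carbon (aromatic or not) with three total connections.
Check the 9 heavy atoms by environment: 3× C (X4) → no; 2× C (X2) → no; 1× O (X2) → no; 1× C (X3) → match; 1× O (X1) → no; 1× Cl (X1) → no.
That gives 1 matching atom.

1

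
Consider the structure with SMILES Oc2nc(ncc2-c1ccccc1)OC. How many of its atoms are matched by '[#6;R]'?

The query [#6;R] means: carbon that is part of a ring.
Check the 15 heavy atoms by environment: 2× n (aromatic, in 6-ring) → no; 10× c (aromatic, in 6-ring) → match; 2× O (acyclic) → no; 1× C (acyclic) → no.
That gives 10 matching atoms.

10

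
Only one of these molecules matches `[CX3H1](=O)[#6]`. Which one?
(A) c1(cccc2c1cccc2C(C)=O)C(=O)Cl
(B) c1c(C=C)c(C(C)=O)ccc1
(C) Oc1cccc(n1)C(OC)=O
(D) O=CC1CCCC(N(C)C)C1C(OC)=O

[CX3H1](=O)[#6] describes an sp2 carbon with one H, double-bonded to O and single-bonded to carbon (an aldehyde).
(A) has an acetyl/ketone group (-C(=O)CH3) but the carbonyl carbon has H0 (two carbon neighbours), not H1.
(B) has an acetyl/ketone group (-C(=O)CH3) but the carbonyl carbon has H0 (two carbon neighbours), not H1.
(C) has a methyl-ester group (-C(=O)OCH3) but the carbonyl carbon has H0, not H1.
(D) contains an aldehyde (-CHO), which satisfies every atom and bond constraint.
So the answer is (D).

D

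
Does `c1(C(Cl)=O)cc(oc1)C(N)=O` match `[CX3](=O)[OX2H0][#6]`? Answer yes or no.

The pattern [CX3](=O)[OX2H0][#6] describes a carbonyl carbon bonded to an oxygen that is itself bonded to carbon (no H on that O) — an ester.
The closest candidate here is a primary amide (-C(=O)NH2), but the carbonyl is bonded to N, not to an O-C linkage. No other fragment satisfies the full query, so there is no match.

No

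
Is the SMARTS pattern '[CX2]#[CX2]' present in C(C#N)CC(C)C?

No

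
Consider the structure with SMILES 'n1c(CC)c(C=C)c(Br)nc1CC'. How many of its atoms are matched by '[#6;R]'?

4

The query [#6;R] means: carbon that is part of a ring.
Check the 13 heavy atoms by environment: 2× n (aromatic, in 6-ring) → no; 4× c (aromatic, in 6-ring) → match; 6× C (acyclic) → no; 1× Br (acyclic) → no.
That gives 4 matching atoms.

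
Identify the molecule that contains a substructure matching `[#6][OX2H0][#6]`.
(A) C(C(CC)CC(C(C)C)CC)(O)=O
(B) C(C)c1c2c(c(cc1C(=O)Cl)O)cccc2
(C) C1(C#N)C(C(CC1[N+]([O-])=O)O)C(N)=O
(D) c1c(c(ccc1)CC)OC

D

[#6][OX2H0][#6] describes an aliphatic oxygen bridging two carbons with no H on the oxygen (an ether).
(A) has a carboxylic acid group (-C(=O)OH) but the -OH oxygen has H1; the =O is OX1, not OX2.
(B) has a hydroxyl group (-OH) but the oxygen has H1, not H0 bridging two carbons.
(C) has a hydroxyl group (-OH) but the oxygen has H1, not H0 bridging two carbons.
(D) contains a methoxy ether (-OCH3), which satisfies every atom and bond constraint.
So the answer is (D).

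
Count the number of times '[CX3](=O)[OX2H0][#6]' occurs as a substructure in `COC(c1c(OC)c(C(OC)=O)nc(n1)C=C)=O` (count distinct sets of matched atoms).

2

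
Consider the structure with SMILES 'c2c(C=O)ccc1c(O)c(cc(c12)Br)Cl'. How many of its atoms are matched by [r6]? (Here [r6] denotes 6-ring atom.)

10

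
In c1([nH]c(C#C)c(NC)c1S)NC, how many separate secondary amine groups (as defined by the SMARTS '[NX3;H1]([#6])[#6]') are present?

2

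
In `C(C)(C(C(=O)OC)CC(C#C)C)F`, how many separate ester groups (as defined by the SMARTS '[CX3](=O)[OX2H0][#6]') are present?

1

[CX3](=O)[OX2H0][#6] is the SMARTS for an ester: a carbonyl carbon bonded to an oxygen that is itself bonded to carbon (no H on that O).
Exactly one fragment in the molecule meets all constraints, giving 1 match.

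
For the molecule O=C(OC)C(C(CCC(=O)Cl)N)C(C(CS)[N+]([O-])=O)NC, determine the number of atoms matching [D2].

5

Check the 21 heavy atoms by environment: 3× C (D2) → match; 6× C (D3) → no; 1× N (D2) → match; 2× C (D1) → no; 1× S (D1) → no; 1× N (D1) → no; 1× N (charge +1, D3) → no; 1× O (charge -1, D1) → no; 3× O (D1) → no; 1× Cl (D1) → no; 1× O (D2) → match.
Summing the matching environments: 3 + 1 + 1 = 5 matching atoms.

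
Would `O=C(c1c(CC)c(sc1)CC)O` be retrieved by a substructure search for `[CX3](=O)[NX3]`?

The pattern [CX3](=O)[NX3] describes a carbonyl carbon bonded to a trivalent nitrogen — an amide.
The closest candidate here is a carboxylic acid group (-C(=O)OH), but the carbonyl is bonded to O, not to an NX3 nitrogen. No other fragment satisfies the full query, so there is no match.

No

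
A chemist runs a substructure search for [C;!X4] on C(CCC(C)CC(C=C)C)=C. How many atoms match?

The query [C;!X4] means: aliphatic carbon that does not have four total connections.
Check the 11 heavy atoms by environment: 7× C (X4) → no; 4× C (X3) → match.
That gives 4 matching atoms.

4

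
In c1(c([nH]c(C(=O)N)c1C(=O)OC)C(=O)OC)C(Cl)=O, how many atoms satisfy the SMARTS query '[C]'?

Check the 19 heavy atoms by environment: 1× n (aromatic) → no; 4× c (aromatic) → no; 6× C → match; 6× O → no; 1× N → no; 1× Cl → no.
That gives 6 matching atoms.

6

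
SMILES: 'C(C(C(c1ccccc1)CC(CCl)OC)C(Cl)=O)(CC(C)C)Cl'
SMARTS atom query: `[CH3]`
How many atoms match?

The query [CH3] means: aliphatic carbon with exactly three hydrogens.
Check the 23 heavy atoms by environment: 3× C (H2) → no; 5× C (H1) → no; 3× Cl (H0) → no; 2× O (H0) → no; 3× C (H3) → match; 1× C (H0) → no; 1× c (aromatic, H0) → no; 5× c (aromatic, H1) → no.
That gives 3 matching atoms.

3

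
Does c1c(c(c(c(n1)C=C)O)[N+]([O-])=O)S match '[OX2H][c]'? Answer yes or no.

Yes

The pattern [OX2H][c] describes a hydroxyl oxygen attached to an aromatic carbon — a phenol.
The molecule carries a hydroxyl group (-OH), whose atoms satisfy every constraint of the query, so the pattern matches.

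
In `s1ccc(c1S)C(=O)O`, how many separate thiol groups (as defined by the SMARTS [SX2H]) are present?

[SX2H] is the SMARTS for a thiol: an aliphatic sulfur with two connections, one being H.
Exactly one fragment in the molecule meets all constraints, giving 1 match.

1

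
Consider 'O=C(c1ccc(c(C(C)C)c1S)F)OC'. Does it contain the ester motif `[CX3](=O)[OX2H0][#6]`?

The pattern [CX3](=O)[OX2H0][#6] describes a carbonyl carbon bonded to an oxygen that is itself bonded to carbon (no H on that O) — an ester.
The molecule carries a methyl-ester group (-C(=O)OCH3), whose atoms satisfy every constraint of the query, so the pattern matches.

Yes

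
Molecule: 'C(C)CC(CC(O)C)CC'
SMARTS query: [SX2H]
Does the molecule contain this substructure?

No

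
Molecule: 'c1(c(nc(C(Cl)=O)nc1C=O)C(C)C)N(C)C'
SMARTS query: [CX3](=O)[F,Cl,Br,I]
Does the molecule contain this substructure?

The pattern [CX3](=O)[F,Cl,Br,I] describes a carbonyl carbon bonded to a halogen — an acyl halide.
The molecule carries an acyl chloride (-C(=O)Cl), whose atoms satisfy every constraint of the query, so the pattern matches.

Yes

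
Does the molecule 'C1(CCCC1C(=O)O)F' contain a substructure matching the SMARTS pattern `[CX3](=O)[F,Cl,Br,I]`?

The pattern [CX3](=O)[F,Cl,Br,I] describes a carbonyl carbon bonded to a halogen — an acyl halide.
The closest candidate here is a carboxylic acid group (-C(=O)OH), but the carbonyl is bonded to -OH, not to a halogen. No other fragment satisfies the full query, so there is no match.

No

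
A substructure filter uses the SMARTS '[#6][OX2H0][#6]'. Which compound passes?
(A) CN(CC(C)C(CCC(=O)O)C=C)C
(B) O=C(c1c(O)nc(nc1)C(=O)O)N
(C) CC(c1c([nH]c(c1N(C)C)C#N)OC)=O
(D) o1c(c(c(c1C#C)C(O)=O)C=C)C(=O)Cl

[#6][OX2H0][#6] describes an aliphatic oxygen bridging two carbons with no H on the oxygen (an ether).
(A) has a carboxylic acid group (-C(=O)OH) but the -OH oxygen has H1; the =O is OX1, not OX2.
(B) has a hydroxyl group (-OH) but the oxygen has H1, not H0 bridging two carbons.
(C) contains a methoxy ether (-OCH3), which satisfies every atom and bond constraint.
(D) has a carboxylic acid group (-C(=O)OH) but the -OH oxygen has H1; the =O is OX1, not OX2.
So the answer is (C).

C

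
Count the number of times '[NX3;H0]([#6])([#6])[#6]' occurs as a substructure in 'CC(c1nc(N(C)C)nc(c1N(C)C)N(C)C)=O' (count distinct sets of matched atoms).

3

[NX3;H0]([#6])([#6])[#6] is the SMARTS for a tertiary amine: a trivalent nitrogen with no H, bonded to three carbons.
The molecule carries 3 separate instances of a dimethylamino group (-N(CH3)2) meeting every constraint; each maps to a distinct set of atoms, giving 3 matches.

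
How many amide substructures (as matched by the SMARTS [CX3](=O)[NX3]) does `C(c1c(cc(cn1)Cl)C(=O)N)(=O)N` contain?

[CX3](=O)[NX3] is the SMARTS for an amide: a carbonyl carbon bonded to a trivalent nitrogen.
The molecule carries 2 separate instances of a primary amide (-C(=O)NH2) meeting every constraint; each maps to a distinct set of atoms, giving 2 matches.

2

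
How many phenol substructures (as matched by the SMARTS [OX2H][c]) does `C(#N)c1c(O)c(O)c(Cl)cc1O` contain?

3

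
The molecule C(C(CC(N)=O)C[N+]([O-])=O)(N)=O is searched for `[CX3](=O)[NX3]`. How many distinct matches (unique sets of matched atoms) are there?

2

[CX3](=O)[NX3] is the SMARTS for an amide: a carbonyl carbon bonded to a trivalent nitrogen.
The molecule carries 2 separate instances of a primary amide (-C(=O)NH2) meeting every constraint; each maps to a distinct set of atoms, giving 2 matches.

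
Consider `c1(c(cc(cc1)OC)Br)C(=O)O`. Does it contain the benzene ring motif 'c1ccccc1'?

Yes

The pattern c1ccccc1 describes six aromatic carbons in a ring — a benzene ring.
The required atom environment is present in the molecule, so the pattern matches.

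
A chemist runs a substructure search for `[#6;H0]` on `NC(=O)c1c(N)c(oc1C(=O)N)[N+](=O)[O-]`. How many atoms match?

6

The query [#6;H0] means: any carbon with no attached hydrogen.
Check the 15 heavy atoms by environment: 1× o (aromatic, H0) → no; 4× c (aromatic, H0) → match; 2× C (H0) → match; 3× O (H0) → no; 3× N (H2) → no; 1× N (charge +1, H0) → no; 1× O (charge -1, H0) → no.
Summing the matching environments: 4 + 2 = 6 matching atoms.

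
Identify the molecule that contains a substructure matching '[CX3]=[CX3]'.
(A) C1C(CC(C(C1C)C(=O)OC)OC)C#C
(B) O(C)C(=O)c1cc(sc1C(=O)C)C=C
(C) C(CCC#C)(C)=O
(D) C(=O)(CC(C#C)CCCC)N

[CX3]=[CX3] describes a non-aromatic C=C double bond between two sp2 carbons (an alkene).
(A) has an ethynyl group (-C#CH) but the C-C bond is a triple bond, not a double bond.
(B) contains a vinyl group (-CH=CH2), which satisfies every atom and bond constraint.
(C) has an ethynyl group (-C#CH) but the C-C bond is a triple bond, not a double bond.
(D) has an ethynyl group (-C#CH) but the C-C bond is a triple bond, not a double bond.
So the answer is (B).

B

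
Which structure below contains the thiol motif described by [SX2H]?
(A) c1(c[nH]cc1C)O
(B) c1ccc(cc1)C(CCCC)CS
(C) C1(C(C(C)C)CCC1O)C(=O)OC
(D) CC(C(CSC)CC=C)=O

B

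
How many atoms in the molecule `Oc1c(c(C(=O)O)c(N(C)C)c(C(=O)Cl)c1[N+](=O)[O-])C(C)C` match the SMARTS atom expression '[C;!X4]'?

2

The query [C;!X4] means: aliphatic carbon that does not have four total connections.
Check the 22 heavy atoms by environment: 6× c (aromatic, X3) → no; 2× C (X3) → match; 3× O (X1) → no; 2× O (X2) → no; 1× N (charge +1, X3) → no; 1× O (charge -1, X1) → no; 5× C (X4) → no; 1× N (X3) → no; 1× Cl (X1) → no.
That gives 2 matching atoms.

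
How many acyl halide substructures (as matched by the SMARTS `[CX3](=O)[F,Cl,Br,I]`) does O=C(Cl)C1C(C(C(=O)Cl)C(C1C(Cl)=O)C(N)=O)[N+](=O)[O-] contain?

3

[CX3](=O)[F,Cl,Br,I] is the SMARTS for an acyl halide: a carbonyl carbon bonded to a halogen.
The molecule carries 3 separate instances of an acyl chloride (-C(=O)Cl) meeting every constraint; each maps to a distinct set of atoms, giving 3 matches.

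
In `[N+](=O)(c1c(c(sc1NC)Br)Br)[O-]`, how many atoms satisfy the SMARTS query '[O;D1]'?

2

The query [O;D1] means: aliphatic oxygen bonded to exactly one heavy atom.
Check the 12 heavy atoms by environment: 1× s (aromatic, D2) → no; 4× c (aromatic, D3) → no; 1× N (D2) → no; 1× C (D1) → no; 2× Br (D1) → no; 1× N (charge +1, D3) → no; 1× O (charge -1, D1) → match; 1× O (D1) → match.
Summing the matching environments: 1 + 1 = 2 matching atoms.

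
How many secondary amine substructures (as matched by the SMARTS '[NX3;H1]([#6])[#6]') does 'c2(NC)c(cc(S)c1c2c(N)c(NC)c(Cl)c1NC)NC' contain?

4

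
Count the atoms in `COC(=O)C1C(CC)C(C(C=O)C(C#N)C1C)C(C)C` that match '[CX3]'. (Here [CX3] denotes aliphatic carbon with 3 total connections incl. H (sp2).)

2

The query [CX3] means: C with X3: aliphatic carbon with exactly 3 total connections.
Check the 20 heavy atoms by environment: 13× C (X4) → no; 1× C (X2) → no; 1× N (X1) → no; 2× C (X3) → match; 2× O (X1) → no; 1× O (X2) → no.
That gives 2 matching atoms.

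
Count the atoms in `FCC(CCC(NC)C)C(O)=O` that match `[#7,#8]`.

3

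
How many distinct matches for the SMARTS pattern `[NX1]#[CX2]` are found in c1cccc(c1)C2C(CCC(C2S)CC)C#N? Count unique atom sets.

[NX1]#[CX2] is the SMARTS for a nitrile: a nitrogen triple-bonded to a two-connected carbon.
Exactly one fragment in the molecule meets all constraints, giving 1 match.

1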